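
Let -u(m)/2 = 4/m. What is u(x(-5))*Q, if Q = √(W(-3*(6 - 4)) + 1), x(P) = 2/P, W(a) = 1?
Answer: 20*√2 ≈ 28.284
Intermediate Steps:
Q = √2 (Q = √(1 + 1) = √2 ≈ 1.4142)
u(m) = -8/m
u(x(-5))*Q = (-8/(2/(-5)))*√2 = (-8/(2*(-⅕)))*√2 = (-8/(-⅖))*√2 = (-8*(-5/2))*√2 = 20*√2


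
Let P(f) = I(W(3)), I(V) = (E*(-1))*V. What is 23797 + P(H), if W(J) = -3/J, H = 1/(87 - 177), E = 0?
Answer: 23797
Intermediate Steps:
H = -1/90 (H = 1/(-90) = -1/90 ≈ -0.011111)
I(V) = 0 (I(V) = (0*(-1))*V = 0*V = 0)
P(f) = 0
23797 + P(H) = 23797 + 0 = 23797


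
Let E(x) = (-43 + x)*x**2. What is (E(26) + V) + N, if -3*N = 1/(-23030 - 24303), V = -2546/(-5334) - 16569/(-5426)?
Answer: -2623057072707535/228320854762 ≈ -11488.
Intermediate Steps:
V = 51096821/14471142 (V = -2546*(-1/5334) - 16569*(-1/5426) = 1273/2667 + 16569/5426 = 51096821/14471142 ≈ 3.5309)
E(x) = x**2*(-43 + x)
N = 1/141999 (N = -1/(3*(-23030 - 24303)) = -1/3/(-47333) = -1/3*(-1/47333) = 1/141999 ≈ 7.0423e-6)
(E(26) + V) + N = (26**2*(-43 + 26) + 51096821/14471142) + 1/141999 = (676*(-17) + 51096821/14471142) + 1/141999 = (-11492 + 51096821/14471142) + 1/141999 = -166251267043/14471142 + 1/141999 = -2623057072707535/228320854762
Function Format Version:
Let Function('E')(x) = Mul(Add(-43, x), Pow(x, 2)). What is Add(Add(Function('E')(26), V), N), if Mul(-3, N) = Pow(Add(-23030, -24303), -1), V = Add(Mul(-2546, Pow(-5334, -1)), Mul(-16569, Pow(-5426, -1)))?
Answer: Rational(-2623057072707535, 228320854762) ≈ -11488.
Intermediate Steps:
V = Rational(51096821, 14471142) (V = Add(Mul(-2546, Rational(-1, 5334)), Mul(-16569, Rational(-1, 5426))) = Add(Rational(1273, 2667), Rational(16569, 5426)) = Rational(51096821, 14471142) ≈ 3.5309)
Function('E')(x) = Mul(Pow(x, 2), Add(-43, x))
N = Rational(1, 141999) (N = Mul(Rational(-1, 3), Pow(Add(-23030, -24303), -1)) = Mul(Rational(-1, 3), Pow(-47333, -1)) = Mul(Rational(-1, 3), Rational(-1, 47333)) = Rational(1, 141999) ≈ 7.0423e-6)
Add(Add(Function('E')(26), V), N) = Add(Add(Mul(Pow(26, 2), Add(-43, 26)), Rational(51096821, 14471142)), Rational(1, 141999)) = Add(Add(Mul(676, -17), Rational(51096821, 14471142)), Rational(1, 141999)) = Add(Add(-11492, Rational(51096821, 14471142)), Rational(1, 141999)) = Add(Rational(-166251267043, 14471142), Rational(1, 141999)) = Rational(-2623057072707535, 228320854762)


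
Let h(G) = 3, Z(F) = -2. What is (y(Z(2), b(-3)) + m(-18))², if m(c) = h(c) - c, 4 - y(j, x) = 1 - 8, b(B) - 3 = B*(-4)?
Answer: 1024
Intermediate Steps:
b(B) = 3 - 4*B (b(B) = 3 + B*(-4) = 3 - 4*B)
y(j, x) = 11 (y(j, x) = 4 - (1 - 8) = 4 - 1*(-7) = 4 + 7 = 11)
m(c) = 3 - c
(y(Z(2), b(-3)) + m(-18))² = (11 + (3 - 1*(-18)))² = (11 + (3 + 18))² = (11 + 21)² = 32² = 1024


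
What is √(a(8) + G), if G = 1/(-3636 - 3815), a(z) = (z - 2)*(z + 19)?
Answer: √8993811511/7451 ≈ 12.728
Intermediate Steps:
a(z) = (-2 + z)*(19 + z)
G = -1/7451 (G = 1/(-7451) = -1/7451 ≈ -0.00013421)
√(a(8) + G) = √((-38 + 8² + 17*8) - 1/7451) = √((-38 + 64 + 136) - 1/7451) = √(162 - 1/7451) = √(1207061/7451) = √8993811511/7451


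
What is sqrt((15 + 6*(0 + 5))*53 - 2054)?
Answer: sqrt(331) ≈ 18.193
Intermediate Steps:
sqrt((15 + 6*(0 + 5))*53 - 2054) = sqrt((15 + 6*5)*53 - 2054) = sqrt((15 + 30)*53 - 2054) = sqrt(45*53 - 2054) = sqrt(2385 - 2054) = sqrt(331)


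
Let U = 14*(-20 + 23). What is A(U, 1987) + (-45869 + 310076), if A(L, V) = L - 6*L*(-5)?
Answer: 265509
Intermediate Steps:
U = 42 (U = 14*3 = 42)
A(L, V) = 31*L (A(L, V) = L + 30*L = 31*L)
A(U, 1987) + (-45869 + 310076) = 31*42 + (-45869 + 310076) = 1302 + 264207 = 265509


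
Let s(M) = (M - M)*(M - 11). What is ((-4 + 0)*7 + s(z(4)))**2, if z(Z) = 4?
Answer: 784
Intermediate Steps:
s(M) = 0 (s(M) = 0*(-11 + M) = 0)
((-4 + 0)*7 + s(z(4)))**2 = ((-4 + 0)*7 + 0)**2 = (-4*7 + 0)**2 = (-28 + 0)**2 = (-28)**2 = 784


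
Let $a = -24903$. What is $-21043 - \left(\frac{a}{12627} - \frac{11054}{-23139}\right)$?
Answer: $- \frac{683091792880}{32464017} \approx -21042.0$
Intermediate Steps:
$-21043 - \left(\frac{a}{12627} - \frac{11054}{-23139}\right) = -21043 - \left(- \frac{24903}{12627} - \frac{11054}{-23139}\right) = -21043 - \left(\left(-24903\right) \frac{1}{12627} - - \frac{11054}{23139}\right) = -21043 - \left(- \frac{2767}{1403} + \frac{11054}{23139}\right) = -21043 - - \frac{48516851}{32464017} = -21043 + \frac{48516851}{32464017} = - \frac{683091792880}{32464017}$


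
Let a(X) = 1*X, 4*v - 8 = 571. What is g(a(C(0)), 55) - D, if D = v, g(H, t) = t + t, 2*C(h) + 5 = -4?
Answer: -139/4 ≈ -34.750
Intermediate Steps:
C(h) = -9/2 (C(h) = -5/2 + (½)*(-4) = -5/2 - 2 = -9/2)
v = 579/4 (v = 2 + (¼)*571 = 2 + 571/4 = 579/4 ≈ 144.75)
a(X) = X
g(H, t) = 2*t
D = 579/4 ≈ 144.75
g(a(C(0)), 55) - D = 2*55 - 1*579/4 = 110 - 579/4 = -139/4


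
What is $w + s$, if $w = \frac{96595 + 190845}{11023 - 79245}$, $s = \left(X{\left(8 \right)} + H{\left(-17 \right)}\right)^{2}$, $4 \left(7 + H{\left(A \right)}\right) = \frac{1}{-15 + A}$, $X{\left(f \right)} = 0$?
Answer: $\frac{25091309119}{558874624} \approx 44.896$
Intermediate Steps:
$H{\left(A \right)} = -7 + \frac{1}{4 \left(-15 + A\right)}$
$s = \frac{804609}{16384}$ ($s = \left(0 + \frac{421 - -476}{4 \left(-15 - 17\right)}\right)^{2} = \left(0 + \frac{421 + 476}{4 \left(-32\right)}\right)^{2} = \left(0 + \frac{1}{4} \left(- \frac{1}{32}\right) 897\right)^{2} = \left(0 - \frac{897}{128}\right)^{2} = \left(- \frac{897}{128}\right)^{2} = \frac{804609}{16384} \approx 49.109$)
$w = - \frac{143720}{34111}$ ($w = \frac{287440}{-68222} = 287440 \left(- \frac{1}{68222}\right) = - \frac{143720}{34111} \approx -4.2133$)
$w + s = - \frac{143720}{34111} + \frac{804609}{16384} = \frac{25091309119}{558874624}$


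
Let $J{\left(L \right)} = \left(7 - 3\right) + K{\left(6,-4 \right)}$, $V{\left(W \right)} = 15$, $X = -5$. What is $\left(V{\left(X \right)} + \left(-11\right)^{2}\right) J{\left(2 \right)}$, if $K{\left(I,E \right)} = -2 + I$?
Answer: $1088$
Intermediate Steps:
$J{\left(L \right)} = 8$ ($J{\left(L \right)} = \left(7 - 3\right) + \left(-2 + 6\right) = 4 + 4 = 8$)
$\left(V{\left(X \right)} + \left(-11\right)^{2}\right) J{\left(2 \right)} = \left(15 + \left(-11\right)^{2}\right) 8 = \left(15 + 121\right) 8 = 136 \cdot 8 = 1088$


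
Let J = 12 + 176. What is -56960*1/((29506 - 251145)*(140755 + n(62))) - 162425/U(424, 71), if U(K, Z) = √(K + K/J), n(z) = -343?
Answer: 14240/7780193817 - 162425*√104622/6678 ≈ -7867.2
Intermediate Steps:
J = 188
U(K, Z) = 3*√987*√K/94 (U(K, Z) = √(K + K/188) = √(189*K/188) = 3*√987*√K/94)
-56960*1/((29506 - 251145)*(140755 + n(62))) - 162425/U(424, 71) = -56960*1/((29506 - 251145)*(140755 - 343)) - 162425*√104622/6678 = -56960/((-221639*140412)) - 162425*√104622/6678 = -56960/(-31120775268) - 162425*√104622/6678 = -56960*(-1/31120775268) - 162425*√104622/6678 = 14240/7780193817 - 162425*√104622/6678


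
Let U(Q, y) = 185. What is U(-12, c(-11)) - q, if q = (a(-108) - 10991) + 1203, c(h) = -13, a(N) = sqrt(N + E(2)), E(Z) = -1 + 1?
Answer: 9973 - 6*I*sqrt(3) ≈ 9973.0 - 10.392*I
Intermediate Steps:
E(Z) = 0
a(N) = sqrt(N) (a(N) = sqrt(N + 0) = sqrt(N))
q = -9788 + 6*I*sqrt(3) (q = (sqrt(-108) - 10991) + 1203 = (6*I*sqrt(3) - 10991) + 1203 = (-10991 + 6*I*sqrt(3)) + 1203 = -9788 + 6*I*sqrt(3) ≈ -9788.0 + 10.392*I)
U(-12, c(-11)) - q = 185 - (-9788 + 6*I*sqrt(3)) = 185 + (9788 - 6*I*sqrt(3)) = 9973 - 6*I*sqrt(3)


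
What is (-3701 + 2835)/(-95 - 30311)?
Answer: 433/15203 ≈ 0.028481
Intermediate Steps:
(-3701 + 2835)/(-95 - 30311) = -866/(-30406) = -866*(-1/30406) = 433/15203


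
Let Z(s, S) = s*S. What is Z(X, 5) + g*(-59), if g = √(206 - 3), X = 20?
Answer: 100 - 59*√203 ≈ -740.62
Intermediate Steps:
Z(s, S) = S*s
g = √203 ≈ 14.248
Z(X, 5) + g*(-59) = 5*20 + √203*(-59) = 100 - 59*√203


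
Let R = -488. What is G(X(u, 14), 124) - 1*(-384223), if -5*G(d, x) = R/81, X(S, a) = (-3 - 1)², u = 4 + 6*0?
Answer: 155610803/405 ≈ 3.8422e+5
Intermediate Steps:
u = 4 (u = 4 + 0 = 4)
X(S, a) = 16 (X(S, a) = (-4)² = 16)
G(d, x) = 488/405 (G(d, x) = -(-488)/(5*81) = -⅕*(-488/81) = 488/405)
G(X(u, 14), 124) - 1*(-384223) = 488/405 - 1*(-384223) = 488/405 + 384223 = 155610803/405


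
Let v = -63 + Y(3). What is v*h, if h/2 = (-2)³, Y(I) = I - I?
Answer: 1008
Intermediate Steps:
Y(I) = 0
v = -63 (v = -63 + 0 = -63)
h = -16 (h = 2*(-2)³ = 2*(-8) = -16)
v*h = -63*(-16) = 1008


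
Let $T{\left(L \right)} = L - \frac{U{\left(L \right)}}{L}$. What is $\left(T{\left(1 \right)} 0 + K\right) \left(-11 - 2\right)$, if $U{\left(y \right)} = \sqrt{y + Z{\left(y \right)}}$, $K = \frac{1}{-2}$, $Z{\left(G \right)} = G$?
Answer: $\frac{13}{2} \approx 6.5$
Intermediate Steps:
$K = - \frac{1}{2} \approx -0.5$
$U{\left(y \right)} = \sqrt{2} \sqrt{y}$ ($U{\left(y \right)} = \sqrt{y + y} = \sqrt{2 y} = \sqrt{2} \sqrt{y}$)
$T{\left(L \right)} = L - \frac{\sqrt{2}}{\sqrt{L}}$ ($T{\left(L \right)} = L - \frac{\sqrt{2} \sqrt{L}}{L} = L - \frac{\sqrt{2}}{\sqrt{L}}$)
$\left(T{\left(1 \right)} 0 + K\right) \left(-11 - 2\right) = \left(\left(1 - \sqrt{2} \frac{1}{\sqrt{1}}\right) 0 - \frac{1}{2}\right) \left(-11 - 2\right) = \left(\left(1 - \sqrt{2} \cdot 1\right) 0 - \frac{1}{2}\right) \left(-13\right) = \left(\left(1 - \sqrt{2}\right) 0 - \frac{1}{2}\right) \left(-13\right) = \left(0 - \frac{1}{2}\right) \left(-13\right) = \left(- \frac{1}{2}\right) \left(-13\right) = \frac{13}{2}$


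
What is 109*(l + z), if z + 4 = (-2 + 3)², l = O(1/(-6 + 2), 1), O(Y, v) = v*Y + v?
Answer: -981/4 ≈ -245.25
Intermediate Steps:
O(Y, v) = v + Y*v (O(Y, v) = Y*v + v = v + Y*v)
l = ¾ (l = 1*(1 + 1/(-6 + 2)) = 1*(1 + 1/(-4)) = 1*(1 - ¼) = 1*(¾) = ¾ ≈ 0.75000)
z = -3 (z = -4 + (-2 + 3)² = -4 + 1² = -4 + 1 = -3)
109*(l + z) = 109*(¾ - 3) = 109*(-9/4) = -981/4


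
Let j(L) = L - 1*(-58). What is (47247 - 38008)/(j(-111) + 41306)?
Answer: 9239/41253 ≈ 0.22396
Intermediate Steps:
j(L) = 58 + L (j(L) = L + 58 = 58 + L)
(47247 - 38008)/(j(-111) + 41306) = (47247 - 38008)/((58 - 111) + 41306) = 9239/(-53 + 41306) = 9239/41253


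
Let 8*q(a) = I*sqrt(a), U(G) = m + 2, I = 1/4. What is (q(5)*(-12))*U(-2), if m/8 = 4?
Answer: -51*sqrt(5)/4 ≈ -28.510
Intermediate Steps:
m = 32 (m = 8*4 = 32)
I = 1/4 ≈ 0.25000
U(G) = 34 (U(G) = 32 + 2 = 34)
q(a) = sqrt(a)/32 (q(a) = (sqrt(a)/4)/8 = sqrt(a)/32)
(q(5)*(-12))*U(-2) = ((sqrt(5)/32)*(-12))*34 = -3*sqrt(5)/8*34 = -51*sqrt(5)/4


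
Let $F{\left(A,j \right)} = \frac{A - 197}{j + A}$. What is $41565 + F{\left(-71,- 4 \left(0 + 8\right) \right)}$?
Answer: $\frac{4281463}{103} \approx 41568.0$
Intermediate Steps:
$F{\left(A,j \right)} = \frac{-197 + A}{A + j}$
$41565 + F{\left(-71,- 4 \left(0 + 8\right) \right)} = 41565 + \frac{-197 - 71}{-71 - 4 \left(0 + 8\right)} = 41565 + \frac{1}{-71 - 32} \left(-268\right) = 41565 + \frac{1}{-103} \left(-268\right) = 41565 - - \frac{268}{103} = 41565 + \frac{268}{103} = \frac{4281463}{103}$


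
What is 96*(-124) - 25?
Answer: -11929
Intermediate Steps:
96*(-124) - 25 = -11904 - 25 = -11929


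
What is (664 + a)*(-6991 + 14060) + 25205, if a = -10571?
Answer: -70007378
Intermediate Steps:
(664 + a)*(-6991 + 14060) + 25205 = (664 - 10571)*(-6991 + 14060) + 25205 = -9907*7069 + 25205 = -70032583 + 25205 = -70007378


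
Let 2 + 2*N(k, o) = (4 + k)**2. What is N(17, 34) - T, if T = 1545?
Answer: -2651/2 ≈ -1325.5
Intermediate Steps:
N(k, o) = -1 + (4 + k)**2/2
N(17, 34) - T = (-1 + (4 + 17)**2/2) - 1*1545 = (-1 + (1/2)*21**2) - 1545 = (-1 + (1/2)*441) - 1545 = (-1 + 441/2) - 1545 = 439/2 - 1545 = -2651/2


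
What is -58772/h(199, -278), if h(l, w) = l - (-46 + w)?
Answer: -58772/523 ≈ -112.37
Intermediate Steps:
h(l, w) = 46 + l - w (h(l, w) = l + (46 - w) = 46 + l - w)
-58772/h(199, -278) = -58772/(46 + 199 - 1*(-278)) = -58772/(46 + 199 + 278) = -58772/523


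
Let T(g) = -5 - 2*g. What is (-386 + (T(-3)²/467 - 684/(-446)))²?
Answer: 1603080601403121/10845347881 ≈ 1.4781e+5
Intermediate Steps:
(-386 + (T(-3)²/467 - 684/(-446)))² = (-386 + ((-5 - 2*(-3))²/467 - 684/(-446)))² = (-386 + ((-5 + 6)²*(1/467) - 684*(-1/446)))² = (-386 + (1²*(1/467) + 342/223))² = (-386 + (1*(1/467) + 342/223))² = (-386 + (1/467 + 342/223))² = (-386 + 159937/104141)² = (-40038489/104141)² = 1603080601403121/10845347881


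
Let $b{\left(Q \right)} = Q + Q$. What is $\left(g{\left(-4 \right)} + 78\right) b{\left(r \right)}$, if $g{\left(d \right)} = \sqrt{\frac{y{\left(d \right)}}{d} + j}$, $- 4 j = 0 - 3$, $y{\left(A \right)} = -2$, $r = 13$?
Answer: $2028 + 13 \sqrt{5} \approx 2057.1$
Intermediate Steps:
$b{\left(Q \right)} = 2 Q$
$j = \frac{3}{4}$ ($j = - \frac{0 - 3}{4} = \left(- \frac{1}{4}\right) \left(-3\right) = \frac{3}{4} \approx 0.75$)
$g{\left(d \right)} = \sqrt{\frac{3}{4} - \frac{2}{d}}$ ($g{\left(d \right)} = \sqrt{- \frac{2}{d} + \frac{3}{4}} = \sqrt{\frac{3}{4} - \frac{2}{d}}$)
$\left(g{\left(-4 \right)} + 78\right) b{\left(r \right)} = \left(\frac{\sqrt{3 - \frac{8}{-4}}}{2} + 78\right) 2 \cdot 13 = \left(\frac{\sqrt{3 - -2}}{2} + 78\right) 26 = \left(\frac{\sqrt{3 + 2}}{2} + 78\right) 26 = \left(\frac{\sqrt{5}}{2} + 78\right) 26 = \left(78 + \frac{\sqrt{5}}{2}\right) 26 = 2028 + 13 \sqrt{5}$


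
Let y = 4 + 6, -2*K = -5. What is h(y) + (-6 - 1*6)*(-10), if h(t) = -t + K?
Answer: 225/2 ≈ 112.50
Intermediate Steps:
K = 5/2 (K = -½*(-5) = 5/2 ≈ 2.5000)
y = 10
h(t) = 5/2 - t (h(t) = -t + 5/2 = 5/2 - t)
h(y) + (-6 - 1*6)*(-10) = (5/2 - 1*10) + (-6 - 1*6)*(-10) = (5/2 - 10) + (-6 - 6)*(-10) = -15/2 - 12*(-10) = -15/2 + 120 = 225/2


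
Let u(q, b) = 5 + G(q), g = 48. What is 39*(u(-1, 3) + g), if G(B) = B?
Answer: 2028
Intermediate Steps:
u(q, b) = 5 + q
39*(u(-1, 3) + g) = 39*((5 - 1) + 48) = 39*(4 + 48) = 39*52 = 2028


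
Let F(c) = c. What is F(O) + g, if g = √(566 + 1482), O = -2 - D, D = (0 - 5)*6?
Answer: 28 + 32*√2 ≈ 73.255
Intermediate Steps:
D = -30 (D = -5*6 = -30)
O = 28 (O = -2 - 1*(-30) = -2 + 30 = 28)
g = 32*√2 (g = √2048 = 32*√2 ≈ 45.255)
F(O) + g = 28 + 32*√2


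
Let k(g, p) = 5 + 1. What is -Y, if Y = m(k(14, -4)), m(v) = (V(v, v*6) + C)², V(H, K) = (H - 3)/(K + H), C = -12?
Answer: -27889/196 ≈ -142.29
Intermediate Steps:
k(g, p) = 6
V(H, K) = (-3 + H)/(H + K)
m(v) = (-12 + (-3 + v)/(7*v))² (m(v) = ((-3 + v)/(v + v*6) - 12)² = ((-3 + v)/(v + 6*v) - 12)² = ((-3 + v)/((7*v)) - 12)² = ((1/(7*v))*(-3 + v) - 12)² = ((-3 + v)/(7*v) - 12)² = (-12 + (-3 + v)/(7*v))²)
Y = 27889/196 (Y = (1/49)*(3 + 83*6)²/6² = (1/49)*(1/36)*(3 + 498)² = (1/49)*(1/36)*501² = (1/49)*(1/36)*251001 = 27889/196 ≈ 142.29)
-Y = -1*27889/196 = -27889/196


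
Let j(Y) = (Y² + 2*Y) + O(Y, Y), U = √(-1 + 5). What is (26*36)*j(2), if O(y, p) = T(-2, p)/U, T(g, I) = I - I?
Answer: 7488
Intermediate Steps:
T(g, I) = 0
U = 2 (U = √4 = 2)
O(y, p) = 0 (O(y, p) = 0/2 = 0*(½) = 0)
j(Y) = Y² + 2*Y (j(Y) = (Y² + 2*Y) + 0 = Y² + 2*Y)
(26*36)*j(2) = (26*36)*(2*(2 + 2)) = 936*(2*4) = 936*8 = 7488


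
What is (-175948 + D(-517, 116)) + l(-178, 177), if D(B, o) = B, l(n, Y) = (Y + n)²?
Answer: -176464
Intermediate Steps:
(-175948 + D(-517, 116)) + l(-178, 177) = (-175948 - 517) + (177 - 178)² = -176465 + (-1)² = -176465 + 1 = -176464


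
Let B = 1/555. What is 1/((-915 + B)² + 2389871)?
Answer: 308025/994025229751 ≈ 3.0988e-7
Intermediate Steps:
B = 1/555 ≈ 0.0018018
1/((-915 + B)² + 2389871) = 1/((-915 + 1/555)² + 2389871) = 1/((-507824/555)² + 2389871) = 1/(257885214976/308025 + 2389871) = 1/(994025229751/308025) = 308025/994025229751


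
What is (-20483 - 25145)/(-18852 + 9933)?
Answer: 45628/8919 ≈ 5.1158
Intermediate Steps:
(-20483 - 25145)/(-18852 + 9933) = -45628/(-8919) = -45628*(-1/8919) = 45628/8919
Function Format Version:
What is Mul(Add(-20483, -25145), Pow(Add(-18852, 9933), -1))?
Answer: Rational(45628, 8919) ≈ 5.1158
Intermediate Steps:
Mul(Add(-20483, -25145), Pow(Add(-18852, 9933), -1)) = Mul(-45628, Pow(-8919, -1)) = Mul(-45628, Rational(-1, 8919)) = Rational(45628, 8919)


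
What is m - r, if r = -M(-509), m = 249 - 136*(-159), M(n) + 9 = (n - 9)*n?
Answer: 285526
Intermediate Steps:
M(n) = -9 + n*(-9 + n) (M(n) = -9 + (n - 9)*n = -9 + (-9 + n)*n = -9 + n*(-9 + n))
m = 21873 (m = 249 + 21624 = 21873)
r = -263653 (r = -(-9 + (-509)² - 9*(-509)) = -(-9 + 259081 + 4581) = -1*263653 = -263653)
m - r = 21873 - 1*(-263653) = 21873 + 263653 = 285526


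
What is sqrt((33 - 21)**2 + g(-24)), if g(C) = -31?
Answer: sqrt(113) ≈ 10.630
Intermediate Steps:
sqrt((33 - 21)**2 + g(-24)) = sqrt((33 - 21)**2 - 31) = sqrt(12**2 - 31) = sqrt(144 - 31) = sqrt(113)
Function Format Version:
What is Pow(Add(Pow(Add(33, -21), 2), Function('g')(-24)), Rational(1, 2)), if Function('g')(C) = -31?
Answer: Pow(113, Rational(1, 2)) ≈ 10.630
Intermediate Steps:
Pow(Add(Pow(Add(33, -21), 2), Function('g')(-24)), Rational(1, 2)) = Pow(Add(Pow(Add(33, -21), 2), -31), Rational(1, 2)) = Pow(Add(Pow(12, 2), -31), Rational(1, 2)) = Pow(Add(144, -31), Rational(1, 2)) = Pow(113, Rational(1, 2))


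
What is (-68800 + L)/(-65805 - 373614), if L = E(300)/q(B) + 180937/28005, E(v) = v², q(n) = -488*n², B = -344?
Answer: 6953444039534749/44415149974270560 ≈ 0.15656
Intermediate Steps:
L = 652888977251/101076990240 (L = 300²/((-488*(-344)²)) + 180937/28005 = 90000/((-488*118336)) + 180937*(1/28005) = 90000/(-57747968) + 180937/28005 = 90000*(-1/57747968) + 180937/28005 = -5625/3609248 + 180937/28005 = 652888977251/101076990240 ≈ 6.4593)
(-68800 + L)/(-65805 - 373614) = (-68800 + 652888977251/101076990240)/(-65805 - 373614) = -6953444039534749/101076990240/(-439419) = -6953444039534749/101076990240*(-1/439419) = 6953444039534749/44415149974270560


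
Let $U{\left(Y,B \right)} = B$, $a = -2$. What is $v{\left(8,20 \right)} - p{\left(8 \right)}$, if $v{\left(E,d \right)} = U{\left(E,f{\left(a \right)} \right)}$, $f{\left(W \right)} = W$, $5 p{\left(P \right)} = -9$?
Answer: $- \frac{1}{5} \approx -0.2$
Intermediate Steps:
$p{\left(P \right)} = - \frac{9}{5}$ ($p{\left(P \right)} = \frac{1}{5} \left(-9\right) = - \frac{9}{5}$)
$v{\left(E,d \right)} = -2$
$v{\left(8,20 \right)} - p{\left(8 \right)} = -2 - - \frac{9}{5} = -2 + \frac{9}{5} = - \frac{1}{5}$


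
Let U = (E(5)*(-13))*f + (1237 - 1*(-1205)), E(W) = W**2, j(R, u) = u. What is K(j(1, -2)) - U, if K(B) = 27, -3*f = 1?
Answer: -7570/3 ≈ -2523.3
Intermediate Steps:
f = -1/3 (f = -1/3*1 = -1/3 ≈ -0.33333)
U = 7651/3 (U = (5**2*(-13))*(-1/3) + (1237 - 1*(-1205)) = (25*(-13))*(-1/3) + (1237 + 1205) = -325*(-1/3) + 2442 = 325/3 + 2442 = 7651/3 ≈ 2550.3)
K(j(1, -2)) - U = 27 - 1*7651/3 = 27 - 7651/3 = -7570/3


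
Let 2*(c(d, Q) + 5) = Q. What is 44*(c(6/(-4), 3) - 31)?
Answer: -1518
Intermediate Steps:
c(d, Q) = -5 + Q/2
44*(c(6/(-4), 3) - 31) = 44*((-5 + (½)*3) - 31) = 44*((-5 + 3/2) - 31) = 44*(-7/2 - 31) = 44*(-69/2) = -1518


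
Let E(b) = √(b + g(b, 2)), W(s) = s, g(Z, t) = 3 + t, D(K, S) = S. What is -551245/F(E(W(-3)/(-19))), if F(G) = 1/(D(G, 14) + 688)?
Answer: -386973990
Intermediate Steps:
E(b) = √(5 + b) (E(b) = √(b + (3 + 2)) = √(b + 5) = √(5 + b))
F(G) = 1/702 (F(G) = 1/(14 + 688) = 1/702)
-551245/F(E(W(-3)/(-19))) = -551245/1/702 = -551245*702 = -386973990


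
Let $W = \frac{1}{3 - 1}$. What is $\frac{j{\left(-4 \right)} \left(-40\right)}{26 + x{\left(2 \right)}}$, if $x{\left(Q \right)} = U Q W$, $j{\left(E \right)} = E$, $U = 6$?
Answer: $5$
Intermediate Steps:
$W = \frac{1}{2} \approx 0.5$
$x{\left(Q \right)} = 3 Q$ ($x{\left(Q \right)} = 6 Q \frac{1}{2} = 3 Q$)
$\frac{j{\left(-4 \right)} \left(-40\right)}{26 + x{\left(2 \right)}} = \frac{\left(-4\right) \left(-40\right)}{26 + 3 \cdot 2} = \frac{160}{26 + 6} = \frac{160}{32} = 160 \cdot \frac{1}{32} = 5$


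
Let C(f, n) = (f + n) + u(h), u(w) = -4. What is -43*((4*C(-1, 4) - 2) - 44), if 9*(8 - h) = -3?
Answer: 2150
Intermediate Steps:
h = 25/3 (h = 8 - ⅑*(-3) = 8 + ⅓ = 25/3 ≈ 8.3333)
C(f, n) = -4 + f + n (C(f, n) = (f + n) - 4 = -4 + f + n)
-43*((4*C(-1, 4) - 2) - 44) = -43*((4*(-4 - 1 + 4) - 2) - 44) = -43*((4*(-1) - 2) - 44) = -43*((-4 - 2) - 44) = -43*(-6 - 44) = -43*(-50) = 2150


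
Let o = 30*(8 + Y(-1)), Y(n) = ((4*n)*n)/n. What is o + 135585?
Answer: 135705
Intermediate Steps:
Y(n) = 4*n (Y(n) = (4*n**2)/n = 4*n)
o = 120 (o = 30*(8 + 4*(-1)) = 30*(8 - 4) = 30*4 = 120)
o + 135585 = 120 + 135585 = 135705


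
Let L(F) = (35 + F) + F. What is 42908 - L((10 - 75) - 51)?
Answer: 43105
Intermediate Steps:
L(F) = 35 + 2*F
42908 - L((10 - 75) - 51) = 42908 - (35 + 2*((10 - 75) - 51)) = 42908 - (35 + 2*(-65 - 51)) = 42908 - (35 + 2*(-116)) = 42908 - (35 - 232) = 42908 - 1*(-197) = 42908 + 197 = 43105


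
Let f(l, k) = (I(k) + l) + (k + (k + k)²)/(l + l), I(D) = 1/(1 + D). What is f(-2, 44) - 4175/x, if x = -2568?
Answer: -75011999/38520 ≈ -1947.4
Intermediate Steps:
f(l, k) = l + 1/(1 + k) + (k + 4*k²)/(2*l) (f(l, k) = (1/(1 + k) + l) + (k + (k + k)²)/(l + l) = (l + 1/(1 + k)) + (k + (2*k)²)/((2*l)) = (l + 1/(1 + k)) + (k + 4*k²)*(1/(2*l)) = (l + 1/(1 + k)) + (k + 4*k²)/(2*l) = l + 1/(1 + k) + (k + 4*k²)/(2*l))
f(-2, 44) - 4175/x = (-2*(1 - 2*(1 + 44)) + (½)*44*(1 + 44)*(1 + 4*44))/((-2)*(1 + 44)) - 4175/(-2568) = -½*(-2*(1 - 2*45) + (½)*44*45*(1 + 176))/45 - 4175*(-1)/2568 = -½*1/45*(-2*(1 - 90) + (½)*44*45*177) - 1*(-4175/2568) = -½*1/45*(-2*(-89) + 175230) + 4175/2568 = -½*1/45*(178 + 175230) + 4175/2568 = -½*1/45*175408 + 4175/2568 = -87704/45 + 4175/2568 = -75011999/38520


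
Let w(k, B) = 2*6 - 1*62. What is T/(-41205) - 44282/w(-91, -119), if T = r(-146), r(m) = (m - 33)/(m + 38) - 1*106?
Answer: 19706166293/22250700 ≈ 885.64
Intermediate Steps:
w(k, B) = -50 (w(k, B) = 12 - 62 = -50)
r(m) = -106 + (-33 + m)/(38 + m) (r(m) = (-33 + m)/(38 + m) - 106 = -106 + (-33 + m)/(38 + m))
T = -11269/108 (T = (-4061 - 105*(-146))/(38 - 146) = (-4061 + 15330)/(-108) = -1/108*11269 = -11269/108 ≈ -104.34)
T/(-41205) - 44282/w(-91, -119) = -11269/108/(-41205) - 44282/(-50) = -11269/108*(-1/41205) - 44282*(-1/50) = 11269/4450140 + 22141/25 = 19706166293/22250700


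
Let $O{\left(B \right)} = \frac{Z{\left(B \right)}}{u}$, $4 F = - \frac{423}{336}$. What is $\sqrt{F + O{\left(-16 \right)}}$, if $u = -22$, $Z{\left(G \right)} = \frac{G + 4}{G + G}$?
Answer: $\frac{i \sqrt{125895}}{616} \approx 0.576 i$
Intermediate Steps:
$Z{\left(G \right)} = \frac{4 + G}{2 G}$
$F = - \frac{141}{448}$ ($F = \frac{\left(-423\right) \frac{1}{336}}{4} = \frac{1}{4} \left(- \frac{141}{112}\right) = - \frac{141}{448} \approx -0.31473$)
$O{\left(B \right)} = - \frac{4 + B}{44 B}$ ($O{\left(B \right)} = \frac{\frac{1}{2} \frac{1}{B} \left(4 + B\right)}{-22} = \frac{4 + B}{2 B} \left(- \frac{1}{22}\right) = - \frac{4 + B}{44 B}$)
$\sqrt{F + O{\left(-16 \right)}} = \sqrt{- \frac{141}{448} + \frac{-4 - -16}{44 \left(-16\right)}} = \sqrt{- \frac{141}{448} + \frac{1}{44} \left(- \frac{1}{16}\right) \left(-4 + 16\right)} = \sqrt{- \frac{141}{448} + \frac{1}{44} \left(- \frac{1}{16}\right) 12} = \sqrt{- \frac{141}{448} - \frac{3}{176}} = \sqrt{- \frac{1635}{4928}} = \frac{i \sqrt{125895}}{616}$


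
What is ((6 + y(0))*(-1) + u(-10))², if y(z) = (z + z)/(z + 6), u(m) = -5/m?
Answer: 121/4 ≈ 30.250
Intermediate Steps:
y(z) = 2*z/(6 + z) (y(z) = (2*z)/(6 + z) = 2*z/(6 + z))
((6 + y(0))*(-1) + u(-10))² = ((6 + 2*0/(6 + 0))*(-1) - 5/(-10))² = ((6 + 2*0/6)*(-1) - 5*(-⅒))² = ((6 + 2*0*(⅙))*(-1) + ½)² = ((6 + 0)*(-1) + ½)² = (6*(-1) + ½)² = (-6 + ½)² = (-11/2)² = 121/4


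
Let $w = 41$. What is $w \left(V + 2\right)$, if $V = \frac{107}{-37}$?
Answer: $- \frac{1353}{37} \approx -36.568$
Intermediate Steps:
$V = - \frac{107}{37}$ ($V = 107 \left(- \frac{1}{37}\right) = - \frac{107}{37} \approx -2.8919$)
$w \left(V + 2\right) = 41 \left(- \frac{107}{37} + 2\right) = 41 \left(- \frac{33}{37}\right) = - \frac{1353}{37}$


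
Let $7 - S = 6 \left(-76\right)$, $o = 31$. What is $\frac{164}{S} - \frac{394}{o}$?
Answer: $- \frac{177338}{14353} \approx -12.355$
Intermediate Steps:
$S = 463$ ($S = 7 - 6 \left(-76\right) = 7 - -456 = 7 + 456 = 463$)
$\frac{164}{S} - \frac{394}{o} = \frac{164}{463} - \frac{394}{31} = - \frac{177338}{14353}$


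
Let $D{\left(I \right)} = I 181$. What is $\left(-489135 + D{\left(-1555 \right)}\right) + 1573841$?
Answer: $803251$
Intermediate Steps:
$D{\left(I \right)} = 181 I$
$\left(-489135 + D{\left(-1555 \right)}\right) + 1573841 = \left(-489135 + 181 \left(-1555\right)\right) + 1573841 = \left(-489135 - 281455\right) + 1573841 = -770590 + 1573841 = 803251$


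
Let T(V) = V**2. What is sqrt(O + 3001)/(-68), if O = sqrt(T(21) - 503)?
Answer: -sqrt(3001 + I*sqrt(62))/68 ≈ -0.80561 - 0.0010569*I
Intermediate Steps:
O = I*sqrt(62) (O = sqrt(21**2 - 503) = sqrt(441 - 503) = sqrt(-62) = I*sqrt(62) ≈ 7.874*I)
sqrt(O + 3001)/(-68) = sqrt(I*sqrt(62) + 3001)/(-68) = sqrt(3001 + I*sqrt(62))*(-1/68) = -sqrt(3001 + I*sqrt(62))/68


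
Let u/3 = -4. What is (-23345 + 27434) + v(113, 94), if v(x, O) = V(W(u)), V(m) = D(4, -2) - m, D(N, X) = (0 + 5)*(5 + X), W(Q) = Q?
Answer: 4116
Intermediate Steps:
u = -12 (u = 3*(-4) = -12)
D(N, X) = 25 + 5*X (D(N, X) = 5*(5 + X) = 25 + 5*X)
V(m) = 15 - m (V(m) = (25 + 5*(-2)) - m = (25 - 10) - m = 15 - m)
v(x, O) = 27 (v(x, O) = 15 - 1*(-12) = 15 + 12 = 27)
(-23345 + 27434) + v(113, 94) = (-23345 + 27434) + 27 = 4089 + 27 = 4116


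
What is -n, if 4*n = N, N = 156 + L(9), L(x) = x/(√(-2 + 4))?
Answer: -39 - 9*√2/8 ≈ -40.591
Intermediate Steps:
L(x) = x*√2/2 (L(x) = x/(√2) = x*(√2/2) = x*√2/2)
N = 156 + 9*√2/2 (N = 156 + (½)*9*√2 = 156 + 9*√2/2 ≈ 162.36)
n = 39 + 9*√2/8 (n = (156 + 9*√2/2)/4 = 39 + 9*√2/8 ≈ 40.591)
-n = -(39 + 9*√2/8) = -39 - 9*√2/8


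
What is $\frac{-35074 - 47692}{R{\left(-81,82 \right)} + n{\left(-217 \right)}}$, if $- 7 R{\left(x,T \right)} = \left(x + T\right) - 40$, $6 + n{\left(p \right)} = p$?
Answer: $\frac{289681}{761} \approx 380.66$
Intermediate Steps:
$n{\left(p \right)} = -6 + p$
$R{\left(x,T \right)} = \frac{40}{7} - \frac{T}{7} - \frac{x}{7}$ ($R{\left(x,T \right)} = - \frac{\left(x + T\right) - 40}{7} = - \frac{\left(T + x\right) - 40}{7} = - \frac{-40 + T + x}{7} = \frac{40}{7} - \frac{T}{7} - \frac{x}{7}$)
$\frac{-35074 - 47692}{R{\left(-81,82 \right)} + n{\left(-217 \right)}} = \frac{-35074 - 47692}{\left(\frac{40}{7} - \frac{82}{7} - - \frac{81}{7}\right) - 223} = - \frac{82766}{\left(\frac{40}{7} - \frac{82}{7} + \frac{81}{7}\right) - 223} = - \frac{82766}{\frac{39}{7} - 223} = - \frac{82766}{- \frac{1522}{7}} = \left(-82766\right) \left(- \frac{7}{1522}\right) = \frac{289681}{761}$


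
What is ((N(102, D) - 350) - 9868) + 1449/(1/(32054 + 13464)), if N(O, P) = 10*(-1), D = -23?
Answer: 65945354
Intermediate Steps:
N(O, P) = -10
((N(102, D) - 350) - 9868) + 1449/(1/(32054 + 13464)) = ((-10 - 350) - 9868) + 1449/(1/(32054 + 13464)) = (-360 - 9868) + 1449/(1/45518) = -10228 + 1449/(1/45518) = -10228 + 1449*45518 = -10228 + 65955582 = 65945354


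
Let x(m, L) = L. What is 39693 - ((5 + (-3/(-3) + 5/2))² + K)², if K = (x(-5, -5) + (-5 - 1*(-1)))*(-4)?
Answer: 447599/16 ≈ 27975.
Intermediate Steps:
K = 36 (K = (-5 + (-5 - 1*(-1)))*(-4) = (-5 + (-5 + 1))*(-4) = (-5 - 4)*(-4) = -9*(-4) = 36)
39693 - ((5 + (-3/(-3) + 5/2))² + K)² = 39693 - ((5 + (-3/(-3) + 5/2))² + 36)² = 39693 - ((5 + (-3*(-⅓) + 5*(½)))² + 36)² = 39693 - ((5 + (1 + 5/2))² + 36)² = 39693 - ((5 + 7/2)² + 36)² = 39693 - ((17/2)² + 36)² = 39693 - (289/4 + 36)² = 39693 - (433/4)² = 39693 - 1*187489/16 = 39693 - 187489/16 = 447599/16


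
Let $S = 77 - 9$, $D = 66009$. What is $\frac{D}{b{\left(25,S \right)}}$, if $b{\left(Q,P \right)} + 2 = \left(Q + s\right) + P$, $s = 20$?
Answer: $\frac{22003}{37} \approx 594.68$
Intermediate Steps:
$S = 68$
$b{\left(Q,P \right)} = 18 + P + Q$ ($b{\left(Q,P \right)} = -2 + \left(\left(Q + 20\right) + P\right) = -2 + \left(\left(20 + Q\right) + P\right) = -2 + \left(20 + P + Q\right) = 18 + P + Q$)
$\frac{D}{b{\left(25,S \right)}} = \frac{66009}{18 + 68 + 25} = \frac{66009}{111} = 66009 \cdot \frac{1}{111} = \frac{22003}{37}$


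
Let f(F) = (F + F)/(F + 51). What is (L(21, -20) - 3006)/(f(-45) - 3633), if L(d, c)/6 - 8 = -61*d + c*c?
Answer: 687/304 ≈ 2.2599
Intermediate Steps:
L(d, c) = 48 - 366*d + 6*c**2 (L(d, c) = 48 + 6*(-61*d + c*c) = 48 + 6*(-61*d + c**2) = 48 + 6*(c**2 - 61*d) = 48 + (-366*d + 6*c**2) = 48 - 366*d + 6*c**2)
f(F) = 2*F/(51 + F) (f(F) = (2*F)/(51 + F) = 2*F/(51 + F))
(L(21, -20) - 3006)/(f(-45) - 3633) = ((48 - 366*21 + 6*(-20)**2) - 3006)/(2*(-45)/(51 - 45) - 3633) = ((48 - 7686 + 6*400) - 3006)/(2*(-45)/6 - 3633) = ((48 - 7686 + 2400) - 3006)/(2*(-45)*(1/6) - 3633) = (-5238 - 3006)/(-15 - 3633) = -8244/(-3648) = -8244*(-1/3648) = 687/304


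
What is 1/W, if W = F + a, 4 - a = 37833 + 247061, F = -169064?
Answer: -1/453954 ≈ -2.2029e-6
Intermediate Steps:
a = -284890 (a = 4 - (37833 + 247061) = 4 - 1*284894 = 4 - 284894 = -284890)
W = -453954 (W = -169064 - 284890 = -453954)
1/W = 1/(-453954) = -1/453954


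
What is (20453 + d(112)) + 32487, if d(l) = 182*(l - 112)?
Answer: 52940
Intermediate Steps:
d(l) = -20384 + 182*l (d(l) = 182*(-112 + l) = -20384 + 182*l)
(20453 + d(112)) + 32487 = (20453 + (-20384 + 182*112)) + 32487 = (20453 + (-20384 + 20384)) + 32487 = (20453 + 0) + 32487 = 20453 + 32487 = 52940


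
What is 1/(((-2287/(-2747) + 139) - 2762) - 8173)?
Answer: -2747/29654325 ≈ -9.2634e-5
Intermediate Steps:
1/(((-2287/(-2747) + 139) - 2762) - 8173) = 1/(((-2287*(-1/2747) + 139) - 2762) - 8173) = 1/(((2287/2747 + 139) - 2762) - 8173) = 1/((384120/2747 - 2762) - 8173) = 1/(-7203094/2747 - 8173) = 1/(-29654325/2747) = -2747/29654325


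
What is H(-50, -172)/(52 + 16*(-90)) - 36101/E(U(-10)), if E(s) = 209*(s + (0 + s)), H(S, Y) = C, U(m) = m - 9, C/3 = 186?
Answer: 5709569/1377937 ≈ 4.1436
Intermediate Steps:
C = 558 (C = 3*186 = 558)
U(m) = -9 + m
H(S, Y) = 558
E(s) = 418*s (E(s) = 209*(s + s) = 209*(2*s) = 418*s)
H(-50, -172)/(52 + 16*(-90)) - 36101/E(U(-10)) = 558/(52 + 16*(-90)) - 36101*1/(418*(-9 - 10)) = 558/(52 - 1440) - 36101/(418*(-19)) = 558/(-1388) - 36101/(-7942) = 558*(-1/1388) - 36101*(-1/7942) = -279/694 + 36101/7942 = 5709569/1377937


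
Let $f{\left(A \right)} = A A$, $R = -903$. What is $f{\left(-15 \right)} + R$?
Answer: $-678$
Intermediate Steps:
$f{\left(A \right)} = A^{2}$
$f{\left(-15 \right)} + R = \left(-15\right)^{2} - 903 = 225 - 903 = -678$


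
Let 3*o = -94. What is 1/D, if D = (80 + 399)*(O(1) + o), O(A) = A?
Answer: -3/43589 ≈ -6.8825e-5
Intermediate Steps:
o = -94/3 (o = (⅓)*(-94) = -94/3 ≈ -31.333)
D = -43589/3 (D = (80 + 399)*(1 - 94/3) = 479*(-91/3) = -43589/3 ≈ -14530.)
1/D = 1/(-43589/3) = -3/43589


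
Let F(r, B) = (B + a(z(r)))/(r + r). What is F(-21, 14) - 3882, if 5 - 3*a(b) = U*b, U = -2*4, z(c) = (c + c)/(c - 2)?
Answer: -11251453/2898 ≈ -3882.5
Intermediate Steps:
z(c) = 2*c/(-2 + c) (z(c) = (2*c)/(-2 + c) = 2*c/(-2 + c))
U = -8
a(b) = 5/3 + 8*b/3 (a(b) = 5/3 - (-8)*b/3 = 5/3 + 8*b/3)
F(r, B) = (5/3 + B + 16*r/(3*(-2 + r)))/(2*r) (F(r, B) = (B + (5/3 + 8*(2*r/(-2 + r))/3))/(r + r) = (B + (5/3 + 16*r/(3*(-2 + r))))/((2*r)) = (5/3 + B + 16*r/(3*(-2 + r)))*(1/(2*r)) = (5/3 + B + 16*r/(3*(-2 + r)))/(2*r))
F(-21, 14) - 3882 = (1/6)*(16*(-21) + (-2 - 21)*(5 + 3*14))/(-21*(-2 - 21)) - 3882 = (1/6)*(-1/21)*(-336 - 23*(5 + 42))/(-23) - 3882 = (1/6)*(-1/21)*(-1/23)*(-336 - 23*47) - 3882 = (1/6)*(-1/21)*(-1/23)*(-336 - 1081) - 3882 = (1/6)*(-1/21)*(-1/23)*(-1417) - 3882 = -1417/2898 - 3882 = -11251453/2898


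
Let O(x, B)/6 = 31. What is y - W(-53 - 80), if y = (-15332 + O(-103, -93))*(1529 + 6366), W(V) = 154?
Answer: -119577824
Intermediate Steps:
O(x, B) = 186 (O(x, B) = 6*31 = 186)
y = -119577670 (y = (-15332 + 186)*(1529 + 6366) = -15146*7895 = -119577670)
y - W(-53 - 80) = -119577670 - 1*154 = -119577670 - 154 = -119577824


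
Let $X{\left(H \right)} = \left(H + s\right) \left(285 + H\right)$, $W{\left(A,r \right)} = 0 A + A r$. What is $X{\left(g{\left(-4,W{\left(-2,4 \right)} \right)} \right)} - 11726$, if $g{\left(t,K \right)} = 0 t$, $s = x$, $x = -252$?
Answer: $-83546$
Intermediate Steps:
$W{\left(A,r \right)} = A r$ ($W{\left(A,r \right)} = 0 + A r = A r$)
$s = -252$
$g{\left(t,K \right)} = 0$
$X{\left(H \right)} = \left(-252 + H\right) \left(285 + H\right)$ ($X{\left(H \right)} = \left(H - 252\right) \left(285 + H\right) = \left(-252 + H\right) \left(285 + H\right)$)
$X{\left(g{\left(-4,W{\left(-2,4 \right)} \right)} \right)} - 11726 = \left(-71820 + 0^{2} + 33 \cdot 0\right) - 11726 = \left(-71820 + 0 + 0\right) - 11726 = -71820 - 11726 = -83546$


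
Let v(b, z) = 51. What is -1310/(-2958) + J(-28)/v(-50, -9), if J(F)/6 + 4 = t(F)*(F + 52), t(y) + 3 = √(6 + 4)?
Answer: -12569/1479 + 48*√10/17 ≈ 0.43047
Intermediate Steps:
t(y) = -3 + √10 (t(y) = -3 + √(6 + 4) = -3 + √10)
J(F) = -24 + 6*(-3 + √10)*(52 + F) (J(F) = -24 + 6*((-3 + √10)*(F + 52)) = -24 + 6*((-3 + √10)*(52 + F)) = -24 + 6*(-3 + √10)*(52 + F))
-1310/(-2958) + J(-28)/v(-50, -9) = -1310/(-2958) + (-960 + 312*√10 - 6*(-28)*(3 - √10))/51 = -1310*(-1/2958) + (-960 + 312*√10 + (504 - 168*√10))*(1/51) = 655/1479 + (-456 + 144*√10)*(1/51) = 655/1479 + (-152/17 + 48*√10/17) = -12569/1479 + 48*√10/17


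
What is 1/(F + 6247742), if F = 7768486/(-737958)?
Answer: 368979/2305281711175 ≈ 1.6006e-7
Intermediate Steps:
F = -3884243/368979 (F = 7768486*(-1/737958) = -3884243/368979 ≈ -10.527)
1/(F + 6247742) = 1/(-3884243/368979 + 6247742) = 1/(2305281711175/368979) = 368979/2305281711175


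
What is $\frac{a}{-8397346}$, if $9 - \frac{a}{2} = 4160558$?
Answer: $\frac{4160549}{4198673} \approx 0.99092$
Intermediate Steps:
$a = -8321098$ ($a = 18 - 8321116 = -8321098$)
$\frac{a}{-8397346} = - \frac{8321098}{-8397346} = \left(-8321098\right) \left(- \frac{1}{8397346}\right) = \frac{4160549}{4198673}$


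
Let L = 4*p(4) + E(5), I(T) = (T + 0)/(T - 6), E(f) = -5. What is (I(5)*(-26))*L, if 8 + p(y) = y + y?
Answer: -650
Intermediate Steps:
p(y) = -8 + 2*y (p(y) = -8 + (y + y) = -8 + 2*y)
I(T) = T/(-6 + T)
L = -5 (L = 4*(-8 + 2*4) - 5 = 4*(-8 + 8) - 5 = 4*0 - 5 = 0 - 5 = -5)
(I(5)*(-26))*L = ((5/(-6 + 5))*(-26))*(-5) = ((5/(-1))*(-26))*(-5) = ((5*(-1))*(-26))*(-5) = -5*(-26)*(-5) = 130*(-5) = -650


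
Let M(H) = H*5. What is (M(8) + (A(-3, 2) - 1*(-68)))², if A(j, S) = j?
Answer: 11025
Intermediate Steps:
M(H) = 5*H
(M(8) + (A(-3, 2) - 1*(-68)))² = (5*8 + (-3 - 1*(-68)))² = (40 + (-3 + 68))² = (40 + 65)² = 105² = 11025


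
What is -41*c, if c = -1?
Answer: 41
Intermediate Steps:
-41*c = -41*(-1) = 41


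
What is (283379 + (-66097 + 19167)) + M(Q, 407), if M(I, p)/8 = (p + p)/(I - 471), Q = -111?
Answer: 68803403/291 ≈ 2.3644e+5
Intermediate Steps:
M(I, p) = 16*p/(-471 + I) (M(I, p) = 8*((p + p)/(I - 471)) = 8*((2*p)/(-471 + I)) = 8*(2*p/(-471 + I)) = 16*p/(-471 + I))
(283379 + (-66097 + 19167)) + M(Q, 407) = (283379 + (-66097 + 19167)) + 16*407/(-471 - 111) = (283379 - 46930) + 16*407/(-582) = 236449 + 16*407*(-1/582) = 236449 - 3256/291 = 68803403/291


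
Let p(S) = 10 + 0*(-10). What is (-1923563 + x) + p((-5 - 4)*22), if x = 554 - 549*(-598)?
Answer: -1594697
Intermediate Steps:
x = 328856 (x = 554 + 328302 = 328856)
p(S) = 10 (p(S) = 10 + 0 = 10)
(-1923563 + x) + p((-5 - 4)*22) = (-1923563 + 328856) + 10 = -1594707 + 10 = -1594697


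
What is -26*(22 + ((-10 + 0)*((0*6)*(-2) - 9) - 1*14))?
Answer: -2548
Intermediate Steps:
-26*(22 + ((-10 + 0)*((0*6)*(-2) - 9) - 1*14)) = -26*(22 + (-10*(0*(-2) - 9) - 14)) = -26*(22 + (-10*(0 - 9) - 14)) = -26*(22 + (-10*(-9) - 14)) = -26*(22 + (90 - 14)) = -26*(22 + 76) = -26*98 = -2548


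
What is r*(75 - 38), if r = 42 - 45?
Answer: -111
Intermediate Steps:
r = -3
r*(75 - 38) = -3*(75 - 38) = -3*37 = -111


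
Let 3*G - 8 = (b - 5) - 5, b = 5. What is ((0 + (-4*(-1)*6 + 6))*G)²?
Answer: 900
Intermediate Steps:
G = 1 (G = 8/3 + ((5 - 5) - 5)/3 = 8/3 + (0 - 5)/3 = 8/3 + (⅓)*(-5) = 8/3 - 5/3 = 1)
((0 + (-4*(-1)*6 + 6))*G)² = ((0 + (-4*(-1)*6 + 6))*1)² = ((0 + (4*6 + 6))*1)² = ((0 + (24 + 6))*1)² = ((0 + 30)*1)² = (30*1)² = 30² = 900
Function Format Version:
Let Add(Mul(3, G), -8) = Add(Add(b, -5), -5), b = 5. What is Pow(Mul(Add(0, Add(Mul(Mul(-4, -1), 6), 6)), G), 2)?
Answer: 900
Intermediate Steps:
G = 1 (G = Add(Rational(8, 3), Mul(Rational(1, 3), Add(Add(5, -5), -5))) = Add(Rational(8, 3), Mul(Rational(1, 3), Add(0, -5))) = Add(Rational(8, 3), Mul(Rational(1, 3), -5)) = Add(Rational(8, 3), Rational(-5, 3)) = 1)
Pow(Mul(Add(0, Add(Mul(Mul(-4, -1), 6), 6)), G), 2) = Pow(Mul(Add(0, Add(Mul(Mul(-4, -1), 6), 6)), 1), 2) = Pow(Mul(Add(0, Add(Mul(4, 6), 6)), 1), 2) = Pow(Mul(Add(0, Add(24, 6)), 1), 2) = Pow(Mul(Add(0, 30), 1), 2) = Pow(Mul(30, 1), 2) = Pow(30, 2) = 900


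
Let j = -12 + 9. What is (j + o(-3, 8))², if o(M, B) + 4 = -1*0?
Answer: 49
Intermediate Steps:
j = -3
o(M, B) = -4 (o(M, B) = -4 - 1*0 = -4 + 0 = -4)
(j + o(-3, 8))² = (-3 - 4)² = (-7)² = 49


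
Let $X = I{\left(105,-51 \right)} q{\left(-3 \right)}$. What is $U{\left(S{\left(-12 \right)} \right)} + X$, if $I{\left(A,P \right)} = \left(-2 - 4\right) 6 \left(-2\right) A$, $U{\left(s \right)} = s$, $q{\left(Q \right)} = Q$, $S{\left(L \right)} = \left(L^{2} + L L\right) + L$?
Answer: $-22404$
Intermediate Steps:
$S{\left(L \right)} = L + 2 L^{2}$ ($S{\left(L \right)} = \left(L^{2} + L^{2}\right) + L = 2 L^{2} + L = L + 2 L^{2}$)
$I{\left(A,P \right)} = 72 A$ ($I{\left(A,P \right)} = \left(-6\right) 6 \left(-2\right) A = \left(-36\right) \left(-2\right) A = 72 A$)
$X = -22680$ ($X = 72 \cdot 105 \left(-3\right) = 7560 \left(-3\right) = -22680$)
$U{\left(S{\left(-12 \right)} \right)} + X = - 12 \left(1 + 2 \left(-12\right)\right) - 22680 = - 12 \left(1 - 24\right) - 22680 = \left(-12\right) \left(-23\right) - 22680 = 276 - 22680 = -22404$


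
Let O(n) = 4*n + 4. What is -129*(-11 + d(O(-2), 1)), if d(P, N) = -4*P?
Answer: -645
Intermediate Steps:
O(n) = 4 + 4*n
-129*(-11 + d(O(-2), 1)) = -129*(-11 - 4*(4 + 4*(-2))) = -129*(-11 - 4*(4 - 8)) = -129*(-11 - 4*(-4)) = -129*(-11 + 16) = -129*5 = -645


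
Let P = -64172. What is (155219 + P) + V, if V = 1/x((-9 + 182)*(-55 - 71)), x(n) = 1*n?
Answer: 1984642505/21798 ≈ 91047.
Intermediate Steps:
x(n) = n
V = -1/21798 (V = 1/((-9 + 182)*(-55 - 71)) = 1/(173*(-126)) = 1/(-21798) = -1/21798 ≈ -4.5876e-5)
(155219 + P) + V = (155219 - 64172) - 1/21798 = 91047 - 1/21798 = 1984642505/21798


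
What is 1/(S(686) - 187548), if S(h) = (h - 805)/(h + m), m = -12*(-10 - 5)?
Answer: -866/162416687 ≈ -5.3320e-6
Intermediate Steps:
m = 180 (m = -12*(-15) = 180)
S(h) = (-805 + h)/(180 + h) (S(h) = (h - 805)/(h + 180) = (-805 + h)/(180 + h))
1/(S(686) - 187548) = 1/((-805 + 686)/(180 + 686) - 187548) = 1/(-119/866 - 187548) = 1/(-162416687/866) = -866/162416687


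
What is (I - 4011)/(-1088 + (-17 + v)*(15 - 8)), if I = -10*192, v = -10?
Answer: 5931/1277 ≈ 4.6445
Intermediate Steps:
I = -1920
(I - 4011)/(-1088 + (-17 + v)*(15 - 8)) = (-1920 - 4011)/(-1088 + (-17 - 10)*(15 - 8)) = -5931/(-1088 - 27*7) = -5931/(-1088 - 189) = -5931/(-1277) = -5931*(-1/1277) = 5931/1277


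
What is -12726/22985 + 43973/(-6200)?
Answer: -217924121/28501400 ≈ -7.6461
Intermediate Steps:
-12726/22985 + 43973/(-6200) = -12726*1/22985 + 43973*(-1/6200) = -12726/22985 - 43973/6200 = -217924121/28501400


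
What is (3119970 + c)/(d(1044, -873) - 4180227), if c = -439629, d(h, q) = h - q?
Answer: -893447/1392770 ≈ -0.64149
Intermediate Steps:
(3119970 + c)/(d(1044, -873) - 4180227) = (3119970 - 439629)/((1044 - 1*(-873)) - 4180227) = 2680341/((1044 + 873) - 4180227) = 2680341/(1917 - 4180227) = 2680341/(-4178310) = 2680341*(-1/4178310) = -893447/1392770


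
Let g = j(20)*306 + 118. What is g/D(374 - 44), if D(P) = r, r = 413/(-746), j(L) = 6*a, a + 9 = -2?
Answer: 14978188/413 ≈ 36267.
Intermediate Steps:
a = -11 (a = -9 - 2 = -11)
j(L) = -66 (j(L) = 6*(-11) = -66)
r = -413/746 (r = 413*(-1/746) = -413/746 ≈ -0.55362)
g = -20078 (g = -66*306 + 118 = -20196 + 118 = -20078)
D(P) = -413/746
g/D(374 - 44) = -20078/(-413/746) = -20078*(-746/413) = 14978188/413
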